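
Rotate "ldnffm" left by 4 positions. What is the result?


Input: "ldnffm", rotate left by 4
First 4 characters: "ldnf"
Remaining characters: "fm"
Concatenate remaining + first: "fm" + "ldnf" = "fmldnf"

fmldnf


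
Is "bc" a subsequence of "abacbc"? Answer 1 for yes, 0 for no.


Check if "bc" is a subsequence of "abacbc"
Greedy scan:
  Position 0 ('a'): no match needed
  Position 1 ('b'): matches sub[0] = 'b'
  Position 2 ('a'): no match needed
  Position 3 ('c'): matches sub[1] = 'c'
  Position 4 ('b'): no match needed
  Position 5 ('c'): no match needed
All 2 characters matched => is a subsequence

1


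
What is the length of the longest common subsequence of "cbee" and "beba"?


LCS of "cbee" and "beba"
DP table:
           b    e    b    a
      0    0    0    0    0
  c   0    0    0    0    0
  b   0    1    1    1    1
  e   0    1    2    2    2
  e   0    1    2    2    2
LCS length = dp[4][4] = 2

2


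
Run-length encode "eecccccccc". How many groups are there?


Input: eecccccccc
Scanning for consecutive runs:
  Group 1: 'e' x 2 (positions 0-1)
  Group 2: 'c' x 8 (positions 2-9)
Total groups: 2

2


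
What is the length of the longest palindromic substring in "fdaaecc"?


Input: "fdaaecc"
Checking substrings for palindromes:
  [2:4] "aa" (len 2) => palindrome
  [5:7] "cc" (len 2) => palindrome
Longest palindromic substring: "aa" with length 2

2


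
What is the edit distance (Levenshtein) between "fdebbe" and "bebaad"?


Computing edit distance: "fdebbe" -> "bebaad"
DP table:
           b    e    b    a    a    d
      0    1    2    3    4    5    6
  f   1    1    2    3    4    5    6
  d   2    2    2    3    4    5    5
  e   3    3    2    3    4    5    6
  b   4    3    3    2    3    4    5
  b   5    4    4    3    3    4    5
  e   6    5    4    4    4    4    5
Edit distance = dp[6][6] = 5

5


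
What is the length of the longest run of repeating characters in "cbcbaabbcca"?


Input: "cbcbaabbcca"
Scanning for longest run:
  Position 1 ('b'): new char, reset run to 1
  Position 2 ('c'): new char, reset run to 1
  Position 3 ('b'): new char, reset run to 1
  Position 4 ('a'): new char, reset run to 1
  Position 5 ('a'): continues run of 'a', length=2
  Position 6 ('b'): new char, reset run to 1
  Position 7 ('b'): continues run of 'b', length=2
  Position 8 ('c'): new char, reset run to 1
  Position 9 ('c'): continues run of 'c', length=2
  Position 10 ('a'): new char, reset run to 1
Longest run: 'a' with length 2

2


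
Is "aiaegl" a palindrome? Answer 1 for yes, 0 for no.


Input: aiaegl
Reversed: lgeaia
  Compare pos 0 ('a') with pos 5 ('l'): MISMATCH
  Compare pos 1 ('i') with pos 4 ('g'): MISMATCH
  Compare pos 2 ('a') with pos 3 ('e'): MISMATCH
Result: not a palindrome

0


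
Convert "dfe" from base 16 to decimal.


Input: "dfe" in base 16
Positional expansion:
  Digit 'd' (value 13) x 16^2 = 3328
  Digit 'f' (value 15) x 16^1 = 240
  Digit 'e' (value 14) x 16^0 = 14
Sum = 3582

3582


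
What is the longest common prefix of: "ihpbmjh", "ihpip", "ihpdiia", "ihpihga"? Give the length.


Words: ihpbmjh, ihpip, ihpdiia, ihpihga
  Position 0: all 'i' => match
  Position 1: all 'h' => match
  Position 2: all 'p' => match
  Position 3: ('b', 'i', 'd', 'i') => mismatch, stop
LCP = "ihp" (length 3)

3


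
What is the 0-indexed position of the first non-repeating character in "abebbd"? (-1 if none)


Input: abebbd
Character frequencies:
  'a': 1
  'b': 3
  'd': 1
  'e': 1
Scanning left to right for freq == 1:
  Position 0 ('a'): unique! => answer = 0

0


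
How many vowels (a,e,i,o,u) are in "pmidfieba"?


Input: pmidfieba
Checking each character:
  'p' at position 0: consonant
  'm' at position 1: consonant
  'i' at position 2: vowel (running total: 1)
  'd' at position 3: consonant
  'f' at position 4: consonant
  'i' at position 5: vowel (running total: 2)
  'e' at position 6: vowel (running total: 3)
  'b' at position 7: consonant
  'a' at position 8: vowel (running total: 4)
Total vowels: 4

4


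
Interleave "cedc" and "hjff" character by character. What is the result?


Interleaving "cedc" and "hjff":
  Position 0: 'c' from first, 'h' from second => "ch"
  Position 1: 'e' from first, 'j' from second => "ej"
  Position 2: 'd' from first, 'f' from second => "df"
  Position 3: 'c' from first, 'f' from second => "cf"
Result: chejdfcf

chejdfcf


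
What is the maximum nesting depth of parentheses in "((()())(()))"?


Input: "((()())(()))"
Tracking depth:
  Position 0 '(': depth becomes 1
  Position 1 '(': depth becomes 2
  Position 2 '(': depth becomes 3
  Position 3 ')': depth becomes 2
  Position 4 '(': depth becomes 3
  Position 5 ')': depth becomes 2
  Position 6 ')': depth becomes 1
  Position 7 '(': depth becomes 2
  Position 8 '(': depth becomes 3
  Position 9 ')': depth becomes 2
  Position 10 ')': depth becomes 1
  Position 11 ')': depth becomes 0
Maximum depth reached: 3

3


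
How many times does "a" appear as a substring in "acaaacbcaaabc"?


Searching for "a" in "acaaacbcaaabc"
Scanning each position:
  Position 0: "a" => MATCH
  Position 1: "c" => no
  Position 2: "a" => MATCH
  Position 3: "a" => MATCH
  Position 4: "a" => MATCH
  Position 5: "c" => no
  Position 6: "b" => no
  Position 7: "c" => no
  Position 8: "a" => MATCH
  Position 9: "a" => MATCH
  Position 10: "a" => MATCH
  Position 11: "b" => no
  Position 12: "c" => no
Total occurrences: 7

7


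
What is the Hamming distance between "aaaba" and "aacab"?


Comparing "aaaba" and "aacab" position by position:
  Position 0: 'a' vs 'a' => same
  Position 1: 'a' vs 'a' => same
  Position 2: 'a' vs 'c' => differ
  Position 3: 'b' vs 'a' => differ
  Position 4: 'a' vs 'b' => differ
Total differences (Hamming distance): 3

3


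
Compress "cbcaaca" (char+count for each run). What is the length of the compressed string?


Input: cbcaaca
Runs:
  'c' x 1 => "c1"
  'b' x 1 => "b1"
  'c' x 1 => "c1"
  'a' x 2 => "a2"
  'c' x 1 => "c1"
  'a' x 1 => "a1"
Compressed: "c1b1c1a2c1a1"
Compressed length: 12

12


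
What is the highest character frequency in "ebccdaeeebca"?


Input: ebccdaeeebca
Character counts:
  'a': 2
  'b': 2
  'c': 3
  'd': 1
  'e': 4
Maximum frequency: 4

4


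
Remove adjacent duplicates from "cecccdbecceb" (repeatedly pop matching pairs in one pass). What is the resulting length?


Input: cecccdbecceb
Stack-based adjacent duplicate removal:
  Read 'c': push. Stack: c
  Read 'e': push. Stack: ce
  Read 'c': push. Stack: cec
  Read 'c': matches stack top 'c' => pop. Stack: ce
  Read 'c': push. Stack: cec
  Read 'd': push. Stack: cecd
  Read 'b': push. Stack: cecdb
  Read 'e': push. Stack: cecdbe
  Read 'c': push. Stack: cecdbec
  Read 'c': matches stack top 'c' => pop. Stack: cecdbe
  Read 'e': matches stack top 'e' => pop. Stack: cecdb
  Read 'b': matches stack top 'b' => pop. Stack: cecd
Final stack: "cecd" (length 4)

4


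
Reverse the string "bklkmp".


Input: bklkmp
Reading characters right to left:
  Position 5: 'p'
  Position 4: 'm'
  Position 3: 'k'
  Position 2: 'l'
  Position 1: 'k'
  Position 0: 'b'
Reversed: pmklkb

pmklkb


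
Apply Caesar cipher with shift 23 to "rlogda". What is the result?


Caesar cipher: shift "rlogda" by 23
  'r' (pos 17) + 23 = pos 14 = 'o'
  'l' (pos 11) + 23 = pos 8 = 'i'
  'o' (pos 14) + 23 = pos 11 = 'l'
  'g' (pos 6) + 23 = pos 3 = 'd'
  'd' (pos 3) + 23 = pos 0 = 'a'
  'a' (pos 0) + 23 = pos 23 = 'x'
Result: oildax

oildax


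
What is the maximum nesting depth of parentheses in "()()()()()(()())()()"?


Input: "()()()()()(()())()()"
Tracking depth:
  Position 0 '(': depth becomes 1
  Position 1 ')': depth becomes 0
  Position 2 '(': depth becomes 1
  Position 3 ')': depth becomes 0
  Position 4 '(': depth becomes 1
  Position 5 ')': depth becomes 0
  Position 6 '(': depth becomes 1
  Position 7 ')': depth becomes 0
  Position 8 '(': depth becomes 1
  Position 9 ')': depth becomes 0
  Position 10 '(': depth becomes 1
  Position 11 '(': depth becomes 2
  Position 12 ')': depth becomes 1
  Position 13 '(': depth becomes 2
  Position 14 ')': depth becomes 1
  Position 15 ')': depth becomes 0
  Position 16 '(': depth becomes 1
  Position 17 ')': depth becomes 0
  Position 18 '(': depth becomes 1
  Position 19 ')': depth becomes 0
Maximum depth reached: 2

2


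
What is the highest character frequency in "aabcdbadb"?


Input: aabcdbadb
Character counts:
  'a': 3
  'b': 3
  'c': 1
  'd': 2
Maximum frequency: 3

3


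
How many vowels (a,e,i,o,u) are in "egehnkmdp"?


Input: egehnkmdp
Checking each character:
  'e' at position 0: vowel (running total: 1)
  'g' at position 1: consonant
  'e' at position 2: vowel (running total: 2)
  'h' at position 3: consonant
  'n' at position 4: consonant
  'k' at position 5: consonant
  'm' at position 6: consonant
  'd' at position 7: consonant
  'p' at position 8: consonant
Total vowels: 2

2


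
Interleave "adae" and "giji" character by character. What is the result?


Interleaving "adae" and "giji":
  Position 0: 'a' from first, 'g' from second => "ag"
  Position 1: 'd' from first, 'i' from second => "di"
  Position 2: 'a' from first, 'j' from second => "aj"
  Position 3: 'e' from first, 'i' from second => "ei"
Result: agdiajei

agdiajei


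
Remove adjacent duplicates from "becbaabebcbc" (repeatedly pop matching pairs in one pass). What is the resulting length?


Input: becbaabebcbc
Stack-based adjacent duplicate removal:
  Read 'b': push. Stack: b
  Read 'e': push. Stack: be
  Read 'c': push. Stack: bec
  Read 'b': push. Stack: becb
  Read 'a': push. Stack: becba
  Read 'a': matches stack top 'a' => pop. Stack: becb
  Read 'b': matches stack top 'b' => pop. Stack: bec
  Read 'e': push. Stack: bece
  Read 'b': push. Stack: beceb
  Read 'c': push. Stack: becebc
  Read 'b': push. Stack: becebcb
  Read 'c': push. Stack: becebcbc
Final stack: "becebcbc" (length 8)

8


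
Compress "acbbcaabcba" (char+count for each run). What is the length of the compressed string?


Input: acbbcaabcba
Runs:
  'a' x 1 => "a1"
  'c' x 1 => "c1"
  'b' x 2 => "b2"
  'c' x 1 => "c1"
  'a' x 2 => "a2"
  'b' x 1 => "b1"
  'c' x 1 => "c1"
  'b' x 1 => "b1"
  'a' x 1 => "a1"
Compressed: "a1c1b2c1a2b1c1b1a1"
Compressed length: 18

18


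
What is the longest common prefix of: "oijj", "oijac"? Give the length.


Words: oijj, oijac
  Position 0: all 'o' => match
  Position 1: all 'i' => match
  Position 2: all 'j' => match
  Position 3: ('j', 'a') => mismatch, stop
LCP = "oij" (length 3)

3


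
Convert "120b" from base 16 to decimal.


Input: "120b" in base 16
Positional expansion:
  Digit '1' (value 1) x 16^3 = 4096
  Digit '2' (value 2) x 16^2 = 512
  Digit '0' (value 0) x 16^1 = 0
  Digit 'b' (value 11) x 16^0 = 11
Sum = 4619

4619


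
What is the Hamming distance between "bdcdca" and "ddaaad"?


Comparing "bdcdca" and "ddaaad" position by position:
  Position 0: 'b' vs 'd' => differ
  Position 1: 'd' vs 'd' => same
  Position 2: 'c' vs 'a' => differ
  Position 3: 'd' vs 'a' => differ
  Position 4: 'c' vs 'a' => differ
  Position 5: 'a' vs 'd' => differ
Total differences (Hamming distance): 5

5


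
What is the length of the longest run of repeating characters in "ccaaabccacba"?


Input: "ccaaabccacba"
Scanning for longest run:
  Position 1 ('c'): continues run of 'c', length=2
  Position 2 ('a'): new char, reset run to 1
  Position 3 ('a'): continues run of 'a', length=2
  Position 4 ('a'): continues run of 'a', length=3
  Position 5 ('b'): new char, reset run to 1
  Position 6 ('c'): new char, reset run to 1
  Position 7 ('c'): continues run of 'c', length=2
  Position 8 ('a'): new char, reset run to 1
  Position 9 ('c'): new char, reset run to 1
  Position 10 ('b'): new char, reset run to 1
  Position 11 ('a'): new char, reset run to 1
Longest run: 'a' with length 3

3


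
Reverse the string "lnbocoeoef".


Input: lnbocoeoef
Reading characters right to left:
  Position 9: 'f'
  Position 8: 'e'
  Position 7: 'o'
  Position 6: 'e'
  Position 5: 'o'
  Position 4: 'c'
  Position 3: 'o'
  Position 2: 'b'
  Position 1: 'n'
  Position 0: 'l'
Reversed: feoeocobnl

feoeocobnl


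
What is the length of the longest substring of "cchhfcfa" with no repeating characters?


Input: "cchhfcfa"
Sliding window (track last position of each char):
  Position 0 ('c'): window [0,0] length 1 -- new best
  Position 1 ('c'): repeat (last at 0), move window start to 1
  Position 1 ('c'): window [1,1] length 1
  Position 2 ('h'): window [1,2] length 2 -- new best
  Position 3 ('h'): repeat (last at 2), move window start to 3
  Position 3 ('h'): window [3,3] length 1
  Position 4 ('f'): window [3,4] length 2
  Position 5 ('c'): window [3,5] length 3 -- new best
  Position 6 ('f'): repeat (last at 4), move window start to 5
  Position 6 ('f'): window [5,6] length 2
  Position 7 ('a'): window [5,7] length 3
Longest substring with no repeats: "hfc" with length 3

3


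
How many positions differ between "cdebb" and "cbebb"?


Comparing "cdebb" and "cbebb" position by position:
  Position 0: 'c' vs 'c' => same
  Position 1: 'd' vs 'b' => DIFFER
  Position 2: 'e' vs 'e' => same
  Position 3: 'b' vs 'b' => same
  Position 4: 'b' vs 'b' => same
Positions that differ: 1

1


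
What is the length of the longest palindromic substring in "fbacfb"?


Input: "fbacfb"
Checking substrings for palindromes:
  No multi-char palindromic substrings found
Longest palindromic substring: "f" with length 1

1


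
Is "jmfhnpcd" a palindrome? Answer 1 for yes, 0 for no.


Input: jmfhnpcd
Reversed: dcpnhfmj
  Compare pos 0 ('j') with pos 7 ('d'): MISMATCH
  Compare pos 1 ('m') with pos 6 ('c'): MISMATCH
  Compare pos 2 ('f') with pos 5 ('p'): MISMATCH
  Compare pos 3 ('h') with pos 4 ('n'): MISMATCH
Result: not a palindrome

0


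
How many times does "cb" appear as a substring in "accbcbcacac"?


Searching for "cb" in "accbcbcacac"
Scanning each position:
  Position 0: "ac" => no
  Position 1: "cc" => no
  Position 2: "cb" => MATCH
  Position 3: "bc" => no
  Position 4: "cb" => MATCH
  Position 5: "bc" => no
  Position 6: "ca" => no
  Position 7: "ac" => no
  Position 8: "ca" => no
  Position 9: "ac" => no
Total occurrences: 2

2


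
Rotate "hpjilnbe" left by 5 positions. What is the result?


Input: "hpjilnbe", rotate left by 5
First 5 characters: "hpjil"
Remaining characters: "nbe"
Concatenate remaining + first: "nbe" + "hpjil" = "nbehpjil"

nbehpjil


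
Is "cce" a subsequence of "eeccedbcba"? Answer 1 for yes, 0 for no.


Check if "cce" is a subsequence of "eeccedbcba"
Greedy scan:
  Position 0 ('e'): no match needed
  Position 1 ('e'): no match needed
  Position 2 ('c'): matches sub[0] = 'c'
  Position 3 ('c'): matches sub[1] = 'c'
  Position 4 ('e'): matches sub[2] = 'e'
  Position 5 ('d'): no match needed
  Position 6 ('b'): no match needed
  Position 7 ('c'): no match needed
  Position 8 ('b'): no match needed
  Position 9 ('a'): no match needed
All 3 characters matched => is a subsequence

1


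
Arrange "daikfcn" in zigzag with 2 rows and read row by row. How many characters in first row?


Zigzag "daikfcn" into 2 rows:
Placing characters:
  'd' => row 0
  'a' => row 1
  'i' => row 0
  'k' => row 1
  'f' => row 0
  'c' => row 1
  'n' => row 0
Rows:
  Row 0: "difn"
  Row 1: "akc"
First row length: 4

4


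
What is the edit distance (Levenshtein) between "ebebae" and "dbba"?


Computing edit distance: "ebebae" -> "dbba"
DP table:
           d    b    b    a
      0    1    2    3    4
  e   1    1    2    3    4
  b   2    2    1    2    3
  e   3    3    2    2    3
  b   4    4    3    2    3
  a   5    5    4    3    2
  e   6    6    5    4    3
Edit distance = dp[6][4] = 3

3


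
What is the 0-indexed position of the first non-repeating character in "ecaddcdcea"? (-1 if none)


Input: ecaddcdcea
Character frequencies:
  'a': 2
  'c': 3
  'd': 3
  'e': 2
Scanning left to right for freq == 1:
  Position 0 ('e'): freq=2, skip
  Position 1 ('c'): freq=3, skip
  Position 2 ('a'): freq=2, skip
  Position 3 ('d'): freq=3, skip
  Position 4 ('d'): freq=3, skip
  Position 5 ('c'): freq=3, skip
  Position 6 ('d'): freq=3, skip
  Position 7 ('c'): freq=3, skip
  Position 8 ('e'): freq=2, skip
  Position 9 ('a'): freq=2, skip
  No unique character found => answer = -1

-1


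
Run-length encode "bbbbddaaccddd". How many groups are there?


Input: bbbbddaaccddd
Scanning for consecutive runs:
  Group 1: 'b' x 4 (positions 0-3)
  Group 2: 'd' x 2 (positions 4-5)
  Group 3: 'a' x 2 (positions 6-7)
  Group 4: 'c' x 2 (positions 8-9)
  Group 5: 'd' x 3 (positions 10-12)
Total groups: 5

5


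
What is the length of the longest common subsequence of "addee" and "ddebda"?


LCS of "addee" and "ddebda"
DP table:
           d    d    e    b    d    a
      0    0    0    0    0    0    0
  a   0    0    0    0    0    0    1
  d   0    1    1    1    1    1    1
  d   0    1    2    2    2    2    2
  e   0    1    2    3    3    3    3
  e   0    1    2    3    3    3    3
LCS length = dp[5][6] = 3

3


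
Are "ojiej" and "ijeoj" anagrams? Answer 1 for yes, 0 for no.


Strings: "ojiej", "ijeoj"
Sorted first:  eijjo
Sorted second: eijjo
Sorted forms match => anagrams

1


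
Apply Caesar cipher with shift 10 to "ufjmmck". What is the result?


Caesar cipher: shift "ufjmmck" by 10
  'u' (pos 20) + 10 = pos 4 = 'e'
  'f' (pos 5) + 10 = pos 15 = 'p'
  'j' (pos 9) + 10 = pos 19 = 't'
  'm' (pos 12) + 10 = pos 22 = 'w'
  'm' (pos 12) + 10 = pos 22 = 'w'
  'c' (pos 2) + 10 = pos 12 = 'm'
  'k' (pos 10) + 10 = pos 20 = 'u'
Result: eptwwmu

eptwwmu


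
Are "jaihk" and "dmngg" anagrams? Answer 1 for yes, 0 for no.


Strings: "jaihk", "dmngg"
Sorted first:  ahijk
Sorted second: dggmn
Differ at position 0: 'a' vs 'd' => not anagrams

0


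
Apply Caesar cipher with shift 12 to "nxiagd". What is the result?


Caesar cipher: shift "nxiagd" by 12
  'n' (pos 13) + 12 = pos 25 = 'z'
  'x' (pos 23) + 12 = pos 9 = 'j'
  'i' (pos 8) + 12 = pos 20 = 'u'
  'a' (pos 0) + 12 = pos 12 = 'm'
  'g' (pos 6) + 12 = pos 18 = 's'
  'd' (pos 3) + 12 = pos 15 = 'p'
Result: zjumsp

zjumsp


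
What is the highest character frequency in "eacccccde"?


Input: eacccccde
Character counts:
  'a': 1
  'c': 5
  'd': 1
  'e': 2
Maximum frequency: 5

5


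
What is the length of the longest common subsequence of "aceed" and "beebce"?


LCS of "aceed" and "beebce"
DP table:
           b    e    e    b    c    e
      0    0    0    0    0    0    0
  a   0    0    0    0    0    0    0
  c   0    0    0    0    0    1    1
  e   0    0    1    1    1    1    2
  e   0    0    1    2    2    2    2
  d   0    0    1    2    2    2    2
LCS length = dp[5][6] = 2

2


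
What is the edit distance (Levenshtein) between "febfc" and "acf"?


Computing edit distance: "febfc" -> "acf"
DP table:
           a    c    f
      0    1    2    3
  f   1    1    2    2
  e   2    2    2    3
  b   3    3    3    3
  f   4    4    4    3
  c   5    5    4    4
Edit distance = dp[5][3] = 4

4


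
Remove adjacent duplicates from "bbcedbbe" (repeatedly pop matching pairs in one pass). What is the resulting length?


Input: bbcedbbe
Stack-based adjacent duplicate removal:
  Read 'b': push. Stack: b
  Read 'b': matches stack top 'b' => pop. Stack: (empty)
  Read 'c': push. Stack: c
  Read 'e': push. Stack: ce
  Read 'd': push. Stack: ced
  Read 'b': push. Stack: cedb
  Read 'b': matches stack top 'b' => pop. Stack: ced
  Read 'e': push. Stack: cede
Final stack: "cede" (length 4)

4


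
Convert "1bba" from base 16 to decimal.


Input: "1bba" in base 16
Positional expansion:
  Digit '1' (value 1) x 16^3 = 4096
  Digit 'b' (value 11) x 16^2 = 2816
  Digit 'b' (value 11) x 16^1 = 176
  Digit 'a' (value 10) x 16^0 = 10
Sum = 7098

7098


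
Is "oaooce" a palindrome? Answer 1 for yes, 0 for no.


Input: oaooce
Reversed: ecooao
  Compare pos 0 ('o') with pos 5 ('e'): MISMATCH
  Compare pos 1 ('a') with pos 4 ('c'): MISMATCH
  Compare pos 2 ('o') with pos 3 ('o'): match
Result: not a palindrome

0


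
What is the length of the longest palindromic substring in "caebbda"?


Input: "caebbda"
Checking substrings for palindromes:
  [3:5] "bb" (len 2) => palindrome
Longest palindromic substring: "bb" with length 2

2


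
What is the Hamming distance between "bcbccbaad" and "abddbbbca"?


Comparing "bcbccbaad" and "abddbbbca" position by position:
  Position 0: 'b' vs 'a' => differ
  Position 1: 'c' vs 'b' => differ
  Position 2: 'b' vs 'd' => differ
  Position 3: 'c' vs 'd' => differ
  Position 4: 'c' vs 'b' => differ
  Position 5: 'b' vs 'b' => same
  Position 6: 'a' vs 'b' => differ
  Position 7: 'a' vs 'c' => differ
  Position 8: 'd' vs 'a' => differ
Total differences (Hamming distance): 8

8


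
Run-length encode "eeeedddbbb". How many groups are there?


Input: eeeedddbbb
Scanning for consecutive runs:
  Group 1: 'e' x 4 (positions 0-3)
  Group 2: 'd' x 3 (positions 4-6)
  Group 3: 'b' x 3 (positions 7-9)
Total groups: 3

3


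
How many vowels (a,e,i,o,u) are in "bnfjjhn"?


Input: bnfjjhn
Checking each character:
  'b' at position 0: consonant
  'n' at position 1: consonant
  'f' at position 2: consonant
  'j' at position 3: consonant
  'j' at position 4: consonant
  'h' at position 5: consonant
  'n' at position 6: consonant
Total vowels: 0

0


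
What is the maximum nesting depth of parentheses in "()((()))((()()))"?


Input: "()((()))((()()))"
Tracking depth:
  Position 0 '(': depth becomes 1
  Position 1 ')': depth becomes 0
  Position 2 '(': depth becomes 1
  Position 3 '(': depth becomes 2
  Position 4 '(': depth becomes 3
  Position 5 ')': depth becomes 2
  Position 6 ')': depth becomes 1
  Position 7 ')': depth becomes 0
  Position 8 '(': depth becomes 1
  Position 9 '(': depth becomes 2
  Position 10 '(': depth becomes 3
  Position 11 ')': depth becomes 2
  Position 12 '(': depth becomes 3
  Position 13 ')': depth becomes 2
  Position 14 ')': depth becomes 1
  Position 15 ')': depth becomes 0
Maximum depth reached: 3

3


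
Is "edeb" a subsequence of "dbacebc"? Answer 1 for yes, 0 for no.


Check if "edeb" is a subsequence of "dbacebc"
Greedy scan:
  Position 0 ('d'): no match needed
  Position 1 ('b'): no match needed
  Position 2 ('a'): no match needed
  Position 3 ('c'): no match needed
  Position 4 ('e'): matches sub[0] = 'e'
  Position 5 ('b'): no match needed
  Position 6 ('c'): no match needed
Only matched 1/4 characters => not a subsequence

0


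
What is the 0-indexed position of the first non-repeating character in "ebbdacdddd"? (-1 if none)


Input: ebbdacdddd
Character frequencies:
  'a': 1
  'b': 2
  'c': 1
  'd': 5
  'e': 1
Scanning left to right for freq == 1:
  Position 0 ('e'): unique! => answer = 0

0


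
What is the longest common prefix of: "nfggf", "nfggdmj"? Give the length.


Words: nfggf, nfggdmj
  Position 0: all 'n' => match
  Position 1: all 'f' => match
  Position 2: all 'g' => match
  Position 3: all 'g' => match
  Position 4: ('f', 'd') => mismatch, stop
LCP = "nfgg" (length 4)

4


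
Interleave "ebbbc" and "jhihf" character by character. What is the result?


Interleaving "ebbbc" and "jhihf":
  Position 0: 'e' from first, 'j' from second => "ej"
  Position 1: 'b' from first, 'h' from second => "bh"
  Position 2: 'b' from first, 'i' from second => "bi"
  Position 3: 'b' from first, 'h' from second => "bh"
  Position 4: 'c' from first, 'f' from second => "cf"
Result: ejbhbibhcf

ejbhbibhcf


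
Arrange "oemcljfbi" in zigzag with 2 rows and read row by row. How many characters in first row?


Zigzag "oemcljfbi" into 2 rows:
Placing characters:
  'o' => row 0
  'e' => row 1
  'm' => row 0
  'c' => row 1
  'l' => row 0
  'j' => row 1
  'f' => row 0
  'b' => row 1
  'i' => row 0
Rows:
  Row 0: "omlfi"
  Row 1: "ecjb"
First row length: 5

5


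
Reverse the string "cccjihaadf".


Input: cccjihaadf
Reading characters right to left:
  Position 9: 'f'
  Position 8: 'd'
  Position 7: 'a'
  Position 6: 'a'
  Position 5: 'h'
  Position 4: 'i'
  Position 3: 'j'
  Position 2: 'c'
  Position 1: 'c'
  Position 0: 'c'
Reversed: fdaahijccc

fdaahijccc


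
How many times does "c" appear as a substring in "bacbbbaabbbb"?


Searching for "c" in "bacbbbaabbbb"
Scanning each position:
  Position 0: "b" => no
  Position 1: "a" => no
  Position 2: "c" => MATCH
  Position 3: "b" => no
  Position 4: "b" => no
  Position 5: "b" => no
  Position 6: "a" => no
  Position 7: "a" => no
  Position 8: "b" => no
  Position 9: "b" => no
  Position 10: "b" => no
  Position 11: "b" => no
Total occurrences: 1

1


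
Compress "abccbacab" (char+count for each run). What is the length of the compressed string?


Input: abccbacab
Runs:
  'a' x 1 => "a1"
  'b' x 1 => "b1"
  'c' x 2 => "c2"
  'b' x 1 => "b1"
  'a' x 1 => "a1"
  'c' x 1 => "c1"
  'a' x 1 => "a1"
  'b' x 1 => "b1"
Compressed: "a1b1c2b1a1c1a1b1"
Compressed length: 16

16


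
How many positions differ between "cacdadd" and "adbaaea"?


Comparing "cacdadd" and "adbaaea" position by position:
  Position 0: 'c' vs 'a' => DIFFER
  Position 1: 'a' vs 'd' => DIFFER
  Position 2: 'c' vs 'b' => DIFFER
  Position 3: 'd' vs 'a' => DIFFER
  Position 4: 'a' vs 'a' => same
  Position 5: 'd' vs 'e' => DIFFER
  Position 6: 'd' vs 'a' => DIFFER
Positions that differ: 6

6


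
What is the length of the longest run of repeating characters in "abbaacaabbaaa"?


Input: "abbaacaabbaaa"
Scanning for longest run:
  Position 1 ('b'): new char, reset run to 1
  Position 2 ('b'): continues run of 'b', length=2
  Position 3 ('a'): new char, reset run to 1
  Position 4 ('a'): continues run of 'a', length=2
  Position 5 ('c'): new char, reset run to 1
  Position 6 ('a'): new char, reset run to 1
  Position 7 ('a'): continues run of 'a', length=2
  Position 8 ('b'): new char, reset run to 1
  Position 9 ('b'): continues run of 'b', length=2
  Position 10 ('a'): new char, reset run to 1
  Position 11 ('a'): continues run of 'a', length=2
  Position 12 ('a'): continues run of 'a', length=3
Longest run: 'a' with length 3

3


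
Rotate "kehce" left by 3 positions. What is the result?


Input: "kehce", rotate left by 3
First 3 characters: "keh"
Remaining characters: "ce"
Concatenate remaining + first: "ce" + "keh" = "cekeh"

cekeh


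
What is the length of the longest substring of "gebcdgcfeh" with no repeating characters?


Input: "gebcdgcfeh"
Sliding window (track last position of each char):
  Position 0 ('g'): window [0,0] length 1 -- new best
  Position 1 ('e'): window [0,1] length 2 -- new best
  Position 2 ('b'): window [0,2] length 3 -- new best
  Position 3 ('c'): window [0,3] length 4 -- new best
  Position 4 ('d'): window [0,4] length 5 -- new best
  Position 5 ('g'): repeat (last at 0), move window start to 1
  Position 5 ('g'): window [1,5] length 5
  Position 6 ('c'): repeat (last at 3), move window start to 4
  Position 6 ('c'): window [4,6] length 3
  Position 7 ('f'): window [4,7] length 4
  Position 8 ('e'): window [4,8] length 5
  Position 9 ('h'): window [4,9] length 6 -- new best
Longest substring with no repeats: "dgcfeh" with length 6

6


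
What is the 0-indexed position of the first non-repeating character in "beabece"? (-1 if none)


Input: beabece
Character frequencies:
  'a': 1
  'b': 2
  'c': 1
  'e': 3
Scanning left to right for freq == 1:
  Position 0 ('b'): freq=2, skip
  Position 1 ('e'): freq=3, skip
  Position 2 ('a'): unique! => answer = 2

2


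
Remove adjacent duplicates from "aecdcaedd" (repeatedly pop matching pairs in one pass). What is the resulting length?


Input: aecdcaedd
Stack-based adjacent duplicate removal:
  Read 'a': push. Stack: a
  Read 'e': push. Stack: ae
  Read 'c': push. Stack: aec
  Read 'd': push. Stack: aecd
  Read 'c': push. Stack: aecdc
  Read 'a': push. Stack: aecdca
  Read 'e': push. Stack: aecdcae
  Read 'd': push. Stack: aecdcaed
  Read 'd': matches stack top 'd' => pop. Stack: aecdcae
Final stack: "aecdcae" (length 7)

7


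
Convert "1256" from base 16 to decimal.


Input: "1256" in base 16
Positional expansion:
  Digit '1' (value 1) x 16^3 = 4096
  Digit '2' (value 2) x 16^2 = 512
  Digit '5' (value 5) x 16^1 = 80
  Digit '6' (value 6) x 16^0 = 6
Sum = 4694

4694


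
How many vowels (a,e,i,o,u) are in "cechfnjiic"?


Input: cechfnjiic
Checking each character:
  'c' at position 0: consonant
  'e' at position 1: vowel (running total: 1)
  'c' at position 2: consonant
  'h' at position 3: consonant
  'f' at position 4: consonant
  'n' at position 5: consonant
  'j' at position 6: consonant
  'i' at position 7: vowel (running total: 2)
  'i' at position 8: vowel (running total: 3)
  'c' at position 9: consonant
Total vowels: 3

3


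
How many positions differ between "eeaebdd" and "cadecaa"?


Comparing "eeaebdd" and "cadecaa" position by position:
  Position 0: 'e' vs 'c' => DIFFER
  Position 1: 'e' vs 'a' => DIFFER
  Position 2: 'a' vs 'd' => DIFFER
  Position 3: 'e' vs 'e' => same
  Position 4: 'b' vs 'c' => DIFFER
  Position 5: 'd' vs 'a' => DIFFER
  Position 6: 'd' vs 'a' => DIFFER
Positions that differ: 6

6


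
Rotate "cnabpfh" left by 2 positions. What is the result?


Input: "cnabpfh", rotate left by 2
First 2 characters: "cn"
Remaining characters: "abpfh"
Concatenate remaining + first: "abpfh" + "cn" = "abpfhcn"

abpfhcn


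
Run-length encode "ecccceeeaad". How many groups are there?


Input: ecccceeeaad
Scanning for consecutive runs:
  Group 1: 'e' x 1 (positions 0-0)
  Group 2: 'c' x 4 (positions 1-4)
  Group 3: 'e' x 3 (positions 5-7)
  Group 4: 'a' x 2 (positions 8-9)
  Group 5: 'd' x 1 (positions 10-10)
Total groups: 5

5


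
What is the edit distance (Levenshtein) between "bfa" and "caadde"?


Computing edit distance: "bfa" -> "caadde"
DP table:
           c    a    a    d    d    e
      0    1    2    3    4    5    6
  b   1    1    2    3    4    5    6
  f   2    2    2    3    4    5    6
  a   3    3    2    2    3    4    5
Edit distance = dp[3][6] = 5

5


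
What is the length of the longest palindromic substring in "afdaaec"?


Input: "afdaaec"
Checking substrings for palindromes:
  [3:5] "aa" (len 2) => palindrome
Longest palindromic substring: "aa" with length 2

2


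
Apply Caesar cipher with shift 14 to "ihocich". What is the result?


Caesar cipher: shift "ihocich" by 14
  'i' (pos 8) + 14 = pos 22 = 'w'
  'h' (pos 7) + 14 = pos 21 = 'v'
  'o' (pos 14) + 14 = pos 2 = 'c'
  'c' (pos 2) + 14 = pos 16 = 'q'
  'i' (pos 8) + 14 = pos 22 = 'w'
  'c' (pos 2) + 14 = pos 16 = 'q'
  'h' (pos 7) + 14 = pos 21 = 'v'
Result: wvcqwqv

wvcqwqv


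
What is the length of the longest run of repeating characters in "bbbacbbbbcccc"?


Input: "bbbacbbbbcccc"
Scanning for longest run:
  Position 1 ('b'): continues run of 'b', length=2
  Position 2 ('b'): continues run of 'b', length=3
  Position 3 ('a'): new char, reset run to 1
  Position 4 ('c'): new char, reset run to 1
  Position 5 ('b'): new char, reset run to 1
  Position 6 ('b'): continues run of 'b', length=2
  Position 7 ('b'): continues run of 'b', length=3
  Position 8 ('b'): continues run of 'b', length=4
  Position 9 ('c'): new char, reset run to 1
  Position 10 ('c'): continues run of 'c', length=2
  Position 11 ('c'): continues run of 'c', length=3
  Position 12 ('c'): continues run of 'c', length=4
Longest run: 'b' with length 4

4


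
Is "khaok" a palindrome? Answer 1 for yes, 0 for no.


Input: khaok
Reversed: koahk
  Compare pos 0 ('k') with pos 4 ('k'): match
  Compare pos 1 ('h') with pos 3 ('o'): MISMATCH
Result: not a palindrome

0


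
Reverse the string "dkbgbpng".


Input: dkbgbpng
Reading characters right to left:
  Position 7: 'g'
  Position 6: 'n'
  Position 5: 'p'
  Position 4: 'b'
  Position 3: 'g'
  Position 2: 'b'
  Position 1: 'k'
  Position 0: 'd'
Reversed: gnpbgbkd

gnpbgbkd


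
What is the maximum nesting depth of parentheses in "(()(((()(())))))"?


Input: "(()(((()(())))))"
Tracking depth:
  Position 0 '(': depth becomes 1
  Position 1 '(': depth becomes 2
  Position 2 ')': depth becomes 1
  Position 3 '(': depth becomes 2
  Position 4 '(': depth becomes 3
  Position 5 '(': depth becomes 4
  Position 6 '(': depth becomes 5
  Position 7 ')': depth becomes 4
  Position 8 '(': depth becomes 5
  Position 9 '(': depth becomes 6
  Position 10 ')': depth becomes 5
  Position 11 ')': depth becomes 4
  Position 12 ')': depth becomes 3
  Position 13 ')': depth becomes 2
  Position 14 ')': depth becomes 1
  Position 15 ')': depth becomes 0
Maximum depth reached: 6

6


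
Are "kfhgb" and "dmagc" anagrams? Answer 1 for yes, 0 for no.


Strings: "kfhgb", "dmagc"
Sorted first:  bfghk
Sorted second: acdgm
Differ at position 0: 'b' vs 'a' => not anagrams

0


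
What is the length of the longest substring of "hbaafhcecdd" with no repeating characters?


Input: "hbaafhcecdd"
Sliding window (track last position of each char):
  Position 0 ('h'): window [0,0] length 1 -- new best
  Position 1 ('b'): window [0,1] length 2 -- new best
  Position 2 ('a'): window [0,2] length 3 -- new best
  Position 3 ('a'): repeat (last at 2), move window start to 3
  Position 3 ('a'): window [3,3] length 1
  Position 4 ('f'): window [3,4] length 2
  Position 5 ('h'): window [3,5] length 3
  Position 6 ('c'): window [3,6] length 4 -- new best
  Position 7 ('e'): window [3,7] length 5 -- new best
  Position 8 ('c'): repeat (last at 6), move window start to 7
  Position 8 ('c'): window [7,8] length 2
  Position 9 ('d'): window [7,9] length 3
  Position 10 ('d'): repeat (last at 9), move window start to 10
  Position 10 ('d'): window [10,10] length 1
Longest substring with no repeats: "afhce" with length 5

5


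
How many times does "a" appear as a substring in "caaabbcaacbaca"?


Searching for "a" in "caaabbcaacbaca"
Scanning each position:
  Position 0: "c" => no
  Position 1: "a" => MATCH
  Position 2: "a" => MATCH
  Position 3: "a" => MATCH
  Position 4: "b" => no
  Position 5: "b" => no
  Position 6: "c" => no
  Position 7: "a" => MATCH
  Position 8: "a" => MATCH
  Position 9: "c" => no
  Position 10: "b" => no
  Position 11: "a" => MATCH
  Position 12: "c" => no
  Position 13: "a" => MATCH
Total occurrences: 7

7


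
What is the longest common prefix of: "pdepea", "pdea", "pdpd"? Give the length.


Words: pdepea, pdea, pdpd
  Position 0: all 'p' => match
  Position 1: all 'd' => match
  Position 2: ('e', 'e', 'p') => mismatch, stop
LCP = "pd" (length 2)

2


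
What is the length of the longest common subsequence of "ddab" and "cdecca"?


LCS of "ddab" and "cdecca"
DP table:
           c    d    e    c    c    a
      0    0    0    0    0    0    0
  d   0    0    1    1    1    1    1
  d   0    0    1    1    1    1    1
  a   0    0    1    1    1    1    2
  b   0    0    1    1    1    1    2
LCS length = dp[4][6] = 2

2


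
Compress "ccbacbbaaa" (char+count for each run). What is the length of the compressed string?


Input: ccbacbbaaa
Runs:
  'c' x 2 => "c2"
  'b' x 1 => "b1"
  'a' x 1 => "a1"
  'c' x 1 => "c1"
  'b' x 2 => "b2"
  'a' x 3 => "a3"
Compressed: "c2b1a1c1b2a3"
Compressed length: 12

12


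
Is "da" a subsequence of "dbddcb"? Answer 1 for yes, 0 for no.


Check if "da" is a subsequence of "dbddcb"
Greedy scan:
  Position 0 ('d'): matches sub[0] = 'd'
  Position 1 ('b'): no match needed
  Position 2 ('d'): no match needed
  Position 3 ('d'): no match needed
  Position 4 ('c'): no match needed
  Position 5 ('b'): no match needed
Only matched 1/2 characters => not a subsequence

0


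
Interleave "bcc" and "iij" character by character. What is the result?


Interleaving "bcc" and "iij":
  Position 0: 'b' from first, 'i' from second => "bi"
  Position 1: 'c' from first, 'i' from second => "ci"
  Position 2: 'c' from first, 'j' from second => "cj"
Result: bicicj

bicicj


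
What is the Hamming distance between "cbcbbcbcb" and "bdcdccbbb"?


Comparing "cbcbbcbcb" and "bdcdccbbb" position by position:
  Position 0: 'c' vs 'b' => differ
  Position 1: 'b' vs 'd' => differ
  Position 2: 'c' vs 'c' => same
  Position 3: 'b' vs 'd' => differ
  Position 4: 'b' vs 'c' => differ
  Position 5: 'c' vs 'c' => same
  Position 6: 'b' vs 'b' => same
  Position 7: 'c' vs 'b' => differ
  Position 8: 'b' vs 'b' => same
Total differences (Hamming distance): 5

5


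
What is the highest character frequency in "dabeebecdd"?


Input: dabeebecdd
Character counts:
  'a': 1
  'b': 2
  'c': 1
  'd': 3
  'e': 3
Maximum frequency: 3

3


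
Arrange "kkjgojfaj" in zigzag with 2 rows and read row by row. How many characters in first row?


Zigzag "kkjgojfaj" into 2 rows:
Placing characters:
  'k' => row 0
  'k' => row 1
  'j' => row 0
  'g' => row 1
  'o' => row 0
  'j' => row 1
  'f' => row 0
  'a' => row 1
  'j' => row 0
Rows:
  Row 0: "kjofj"
  Row 1: "kgja"
First row length: 5

5


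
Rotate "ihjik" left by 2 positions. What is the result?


Input: "ihjik", rotate left by 2
First 2 characters: "ih"
Remaining characters: "jik"
Concatenate remaining + first: "jik" + "ih" = "jikih"

jikih


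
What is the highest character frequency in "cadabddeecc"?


Input: cadabddeecc
Character counts:
  'a': 2
  'b': 1
  'c': 3
  'd': 3
  'e': 2
Maximum frequency: 3

3


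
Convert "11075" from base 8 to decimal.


Input: "11075" in base 8
Positional expansion:
  Digit '1' (value 1) x 8^4 = 4096
  Digit '1' (value 1) x 8^3 = 512
  Digit '0' (value 0) x 8^2 = 0
  Digit '7' (value 7) x 8^1 = 56
  Digit '5' (value 5) x 8^0 = 5
Sum = 4669

4669


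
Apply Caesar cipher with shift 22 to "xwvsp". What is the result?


Caesar cipher: shift "xwvsp" by 22
  'x' (pos 23) + 22 = pos 19 = 't'
  'w' (pos 22) + 22 = pos 18 = 's'
  'v' (pos 21) + 22 = pos 17 = 'r'
  's' (pos 18) + 22 = pos 14 = 'o'
  'p' (pos 15) + 22 = pos 11 = 'l'
Result: tsrol

tsrol


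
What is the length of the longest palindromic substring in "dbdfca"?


Input: "dbdfca"
Checking substrings for palindromes:
  [0:3] "dbd" (len 3) => palindrome
Longest palindromic substring: "dbd" with length 3

3


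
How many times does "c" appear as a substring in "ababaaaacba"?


Searching for "c" in "ababaaaacba"
Scanning each position:
  Position 0: "a" => no
  Position 1: "b" => no
  Position 2: "a" => no
  Position 3: "b" => no
  Position 4: "a" => no
  Position 5: "a" => no
  Position 6: "a" => no
  Position 7: "a" => no
  Position 8: "c" => MATCH
  Position 9: "b" => no
  Position 10: "a" => no
Total occurrences: 1

1


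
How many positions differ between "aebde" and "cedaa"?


Comparing "aebde" and "cedaa" position by position:
  Position 0: 'a' vs 'c' => DIFFER
  Position 1: 'e' vs 'e' => same
  Position 2: 'b' vs 'd' => DIFFER
  Position 3: 'd' vs 'a' => DIFFER
  Position 4: 'e' vs 'a' => DIFFER
Positions that differ: 4

4


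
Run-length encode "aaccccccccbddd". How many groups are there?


Input: aaccccccccbddd
Scanning for consecutive runs:
  Group 1: 'a' x 2 (positions 0-1)
  Group 2: 'c' x 8 (positions 2-9)
  Group 3: 'b' x 1 (positions 10-10)
  Group 4: 'd' x 3 (positions 11-13)
Total groups: 4

4


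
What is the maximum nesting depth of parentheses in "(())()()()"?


Input: "(())()()()"
Tracking depth:
  Position 0 '(': depth becomes 1
  Position 1 '(': depth becomes 2
  Position 2 ')': depth becomes 1
  Position 3 ')': depth becomes 0
  Position 4 '(': depth becomes 1
  Position 5 ')': depth becomes 0
  Position 6 '(': depth becomes 1
  Position 7 ')': depth becomes 0
  Position 8 '(': depth becomes 1
  Position 9 ')': depth becomes 0
Maximum depth reached: 2

2


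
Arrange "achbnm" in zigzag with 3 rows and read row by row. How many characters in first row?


Zigzag "achbnm" into 3 rows:
Placing characters:
  'a' => row 0
  'c' => row 1
  'h' => row 2
  'b' => row 1
  'n' => row 0
  'm' => row 1
Rows:
  Row 0: "an"
  Row 1: "cbm"
  Row 2: "h"
First row length: 2

2
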